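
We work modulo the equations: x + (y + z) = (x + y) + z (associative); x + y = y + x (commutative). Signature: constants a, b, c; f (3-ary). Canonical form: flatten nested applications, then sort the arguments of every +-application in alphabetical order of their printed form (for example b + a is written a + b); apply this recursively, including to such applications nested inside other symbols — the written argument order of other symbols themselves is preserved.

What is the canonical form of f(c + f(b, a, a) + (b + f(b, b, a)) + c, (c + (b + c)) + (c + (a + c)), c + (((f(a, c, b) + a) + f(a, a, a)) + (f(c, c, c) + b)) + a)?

Focus inside:  c + (((f(a, c, b) + a) + f(a, a, a)) + (f(c, c, c) + b)) + a
Flatten:  c + f(a, c, b) + a + f(a, a, a) + f(c, c, c) + b + a
Order the arguments:  a + a + b + c + f(a, a, a) + f(a, c, b) + f(c, c, c)
Reassemble:  f(b + c + c + f(b, a, a) + f(b, b, a), a + b + c + c + c + c, a + a + b + c + f(a, a, a) + f(a, c, b) + f(c, c, c))

Answer: f(b + c + c + f(b, a, a) + f(b, b, a), a + b + c + c + c + c, a + a + b + c + f(a, a, a) + f(a, c, b) + f(c, c, c))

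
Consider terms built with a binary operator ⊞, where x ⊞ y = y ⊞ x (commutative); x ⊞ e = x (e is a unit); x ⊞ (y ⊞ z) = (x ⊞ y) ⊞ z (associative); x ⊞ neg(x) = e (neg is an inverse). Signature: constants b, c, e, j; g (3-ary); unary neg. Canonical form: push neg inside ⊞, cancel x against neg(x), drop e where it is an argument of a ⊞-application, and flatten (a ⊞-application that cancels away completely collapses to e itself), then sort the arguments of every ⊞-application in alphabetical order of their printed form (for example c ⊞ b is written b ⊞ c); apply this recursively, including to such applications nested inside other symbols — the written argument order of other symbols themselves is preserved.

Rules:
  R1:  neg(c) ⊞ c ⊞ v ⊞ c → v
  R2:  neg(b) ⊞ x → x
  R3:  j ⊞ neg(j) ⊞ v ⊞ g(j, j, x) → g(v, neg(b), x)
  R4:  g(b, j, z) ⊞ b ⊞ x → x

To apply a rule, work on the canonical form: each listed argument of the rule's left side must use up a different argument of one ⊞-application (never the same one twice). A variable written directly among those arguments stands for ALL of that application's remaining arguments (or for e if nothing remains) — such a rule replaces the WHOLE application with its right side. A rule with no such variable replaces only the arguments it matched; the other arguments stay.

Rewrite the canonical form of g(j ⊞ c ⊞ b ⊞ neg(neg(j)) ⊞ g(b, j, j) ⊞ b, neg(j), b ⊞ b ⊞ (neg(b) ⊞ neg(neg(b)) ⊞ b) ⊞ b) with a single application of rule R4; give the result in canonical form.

Canonical form:  g(b ⊞ b ⊞ c ⊞ g(b, j, j) ⊞ j ⊞ j, neg(j), b ⊞ b ⊞ b ⊞ b)
Apply R4:  consuming b, g(b, j, j);  x := b ⊞ c ⊞ j ⊞ j, z := j
The extension variable absorbs all remaining arguments, so the whole application is rewritten.
Giving:  g(b ⊞ c ⊞ j ⊞ j, neg(j), b ⊞ b ⊞ b ⊞ b)

Answer: g(b ⊞ c ⊞ j ⊞ j, neg(j), b ⊞ b ⊞ b ⊞ b)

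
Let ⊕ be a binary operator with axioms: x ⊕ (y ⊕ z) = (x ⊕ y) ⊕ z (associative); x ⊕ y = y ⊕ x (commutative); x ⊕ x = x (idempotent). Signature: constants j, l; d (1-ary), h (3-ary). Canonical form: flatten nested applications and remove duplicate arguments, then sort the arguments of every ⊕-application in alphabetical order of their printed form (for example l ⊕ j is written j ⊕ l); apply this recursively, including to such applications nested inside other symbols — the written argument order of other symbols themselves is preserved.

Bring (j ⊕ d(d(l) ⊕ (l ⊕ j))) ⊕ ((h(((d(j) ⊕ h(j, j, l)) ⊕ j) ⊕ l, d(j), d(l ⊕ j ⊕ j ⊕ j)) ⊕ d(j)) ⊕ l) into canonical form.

Answer: d(d(l) ⊕ j ⊕ l) ⊕ d(j) ⊕ h(d(j) ⊕ h(j, j, l) ⊕ j ⊕ l, d(j), d(j ⊕ l)) ⊕ j ⊕ l

Derivation:
Un-nest:  j ⊕ d(d(l) ⊕ (l ⊕ j)) ⊕ h(((d(j) ⊕ h(j, j, l)) ⊕ j) ⊕ l, d(j), d(l ⊕ j ⊕ j ⊕ j)) ⊕ d(j) ⊕ l
Inside:  d(d(l) ⊕ (l ⊕ j))  →  d(d(l) ⊕ j ⊕ l)
Simplify inside:  h(((d(j) ⊕ h(j, j, l)) ⊕ j) ⊕ l, d(j), d(l ⊕ j ⊕ j ⊕ j))  →  h(d(j) ⊕ h(j, j, l) ⊕ j ⊕ l, d(j), d(j ⊕ l))
Sort arguments:  d(d(l) ⊕ j ⊕ l) ⊕ d(j) ⊕ h(d(j) ⊕ h(j, j, l) ⊕ j ⊕ l, d(j), d(j ⊕ l)) ⊕ j ⊕ l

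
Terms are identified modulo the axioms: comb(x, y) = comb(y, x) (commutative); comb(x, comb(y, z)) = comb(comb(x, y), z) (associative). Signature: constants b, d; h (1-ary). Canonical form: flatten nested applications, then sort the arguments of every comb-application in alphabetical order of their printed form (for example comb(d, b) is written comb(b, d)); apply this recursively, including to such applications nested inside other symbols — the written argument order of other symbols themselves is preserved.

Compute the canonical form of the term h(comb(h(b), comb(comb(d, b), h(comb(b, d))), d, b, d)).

Focus inside:  comb(h(b), comb(comb(d, b), h(comb(b, d))), d, b, d)
Merge nested applications:  comb(h(b), d, b, h(comb(b, d)), d, b, d)
Order the arguments:  comb(b, b, d, d, d, h(b), h(comb(b, d)))
Put back:  h(comb(b, b, d, d, d, h(b), h(comb(b, d))))

Answer: h(comb(b, b, d, d, d, h(b), h(comb(b, d))))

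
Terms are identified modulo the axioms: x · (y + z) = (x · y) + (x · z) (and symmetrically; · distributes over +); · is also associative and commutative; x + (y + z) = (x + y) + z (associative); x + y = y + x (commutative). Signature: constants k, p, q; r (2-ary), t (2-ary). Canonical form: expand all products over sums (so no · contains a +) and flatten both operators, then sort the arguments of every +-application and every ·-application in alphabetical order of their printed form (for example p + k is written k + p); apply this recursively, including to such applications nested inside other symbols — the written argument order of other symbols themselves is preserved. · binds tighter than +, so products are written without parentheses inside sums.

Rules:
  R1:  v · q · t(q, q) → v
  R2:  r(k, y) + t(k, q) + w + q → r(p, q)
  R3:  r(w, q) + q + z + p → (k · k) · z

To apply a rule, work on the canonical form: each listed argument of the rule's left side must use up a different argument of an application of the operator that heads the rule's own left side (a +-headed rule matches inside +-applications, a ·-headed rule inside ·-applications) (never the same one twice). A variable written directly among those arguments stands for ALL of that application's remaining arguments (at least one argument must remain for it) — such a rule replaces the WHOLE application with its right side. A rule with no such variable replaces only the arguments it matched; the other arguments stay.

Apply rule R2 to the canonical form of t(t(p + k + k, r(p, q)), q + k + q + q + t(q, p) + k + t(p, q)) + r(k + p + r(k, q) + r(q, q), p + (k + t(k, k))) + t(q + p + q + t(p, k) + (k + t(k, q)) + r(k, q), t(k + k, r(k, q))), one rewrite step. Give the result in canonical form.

Answer: r(k + p + r(k, q) + r(q, q), k + p + t(k, k)) + t(r(p, q), t(k + k, r(k, q))) + t(t(k + k + p, r(p, q)), k + k + q + q + q + t(p, q) + t(q, p))

Derivation:
Canonical form:  r(k + p + r(k, q) + r(q, q), k + p + t(k, k)) + t(k + p + q + q + r(k, q) + t(k, q) + t(p, k), t(k + k, r(k, q))) + t(t(k + k + p, r(p, q)), k + k + q + q + q + t(p, q) + t(q, p))
R2 matches:  uses q, r(k, q), t(k, q);  w := k + p + q + t(p, k), y := q
Every leftover argument binds to the variable; the entire application is replaced.
Giving:  r(k + p + r(k, q) + r(q, q), k + p + t(k, k)) + t(r(p, q), t(k + k, r(k, q))) + t(t(k + k + p, r(p, q)), k + k + q + q + q + t(p, q) + t(q, p))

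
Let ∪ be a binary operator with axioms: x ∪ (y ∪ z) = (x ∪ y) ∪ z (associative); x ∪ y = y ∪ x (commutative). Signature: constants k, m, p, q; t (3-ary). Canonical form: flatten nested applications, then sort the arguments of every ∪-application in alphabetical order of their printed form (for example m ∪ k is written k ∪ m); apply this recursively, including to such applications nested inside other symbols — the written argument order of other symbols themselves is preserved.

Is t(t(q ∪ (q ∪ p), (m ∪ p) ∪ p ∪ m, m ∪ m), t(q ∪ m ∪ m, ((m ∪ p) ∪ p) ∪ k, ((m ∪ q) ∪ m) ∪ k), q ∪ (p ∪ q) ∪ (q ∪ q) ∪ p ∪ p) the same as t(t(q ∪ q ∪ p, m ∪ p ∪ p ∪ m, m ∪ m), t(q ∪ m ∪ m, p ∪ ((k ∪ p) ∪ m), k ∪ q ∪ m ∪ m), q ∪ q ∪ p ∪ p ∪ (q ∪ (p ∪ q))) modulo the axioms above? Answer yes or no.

Left:  t(t(q ∪ (q ∪ p), (m ∪ p) ∪ p ∪ m, m ∪ m), t(q ∪ m ∪ m, ((m ∪ p) ∪ p) ∪ k, ((m ∪ q) ∪ m) ∪ k), q ∪ (p ∪ q) ∪ (q ∪ q) ∪ p ∪ p)
  Descend into:  q ∪ (p ∪ q) ∪ (q ∪ q) ∪ p ∪ p
  Un-nest:  q ∪ p ∪ q ∪ q ∪ q ∪ p ∪ p
  Sort:  p ∪ p ∪ p ∪ q ∪ q ∪ q ∪ q
  Reassemble:  t(t(p ∪ q ∪ q, m ∪ m ∪ p ∪ p, m ∪ m), t(m ∪ m ∪ q, k ∪ m ∪ p ∪ p, k ∪ m ∪ m ∪ q), p ∪ p ∪ p ∪ q ∪ q ∪ q ∪ q)
Right:  t(t(q ∪ q ∪ p, m ∪ p ∪ p ∪ m, m ∪ m), t(q ∪ m ∪ m, p ∪ ((k ∪ p) ∪ m), k ∪ q ∪ m ∪ m), q ∪ q ∪ p ∪ p ∪ (q ∪ (p ∪ q)))
  Focus inside:  q ∪ q ∪ p ∪ p ∪ (q ∪ (p ∪ q))
  Flatten:  q ∪ q ∪ p ∪ p ∪ q ∪ p ∪ q
  Order the arguments:  p ∪ p ∪ p ∪ q ∪ q ∪ q ∪ q
  Reassemble:  t(t(p ∪ q ∪ q, m ∪ m ∪ p ∪ p, m ∪ m), t(m ∪ m ∪ q, k ∪ m ∪ p ∪ p, k ∪ m ∪ m ∪ q), p ∪ p ∪ p ∪ q ∪ q ∪ q ∪ q)

Answer: yes — both canonical forms are t(t(p ∪ q ∪ q, m ∪ m ∪ p ∪ p, m ∪ m), t(m ∪ m ∪ q, k ∪ m ∪ p ∪ p, k ∪ m ∪ m ∪ q), p ∪ p ∪ p ∪ q ∪ q ∪ q ∪ q)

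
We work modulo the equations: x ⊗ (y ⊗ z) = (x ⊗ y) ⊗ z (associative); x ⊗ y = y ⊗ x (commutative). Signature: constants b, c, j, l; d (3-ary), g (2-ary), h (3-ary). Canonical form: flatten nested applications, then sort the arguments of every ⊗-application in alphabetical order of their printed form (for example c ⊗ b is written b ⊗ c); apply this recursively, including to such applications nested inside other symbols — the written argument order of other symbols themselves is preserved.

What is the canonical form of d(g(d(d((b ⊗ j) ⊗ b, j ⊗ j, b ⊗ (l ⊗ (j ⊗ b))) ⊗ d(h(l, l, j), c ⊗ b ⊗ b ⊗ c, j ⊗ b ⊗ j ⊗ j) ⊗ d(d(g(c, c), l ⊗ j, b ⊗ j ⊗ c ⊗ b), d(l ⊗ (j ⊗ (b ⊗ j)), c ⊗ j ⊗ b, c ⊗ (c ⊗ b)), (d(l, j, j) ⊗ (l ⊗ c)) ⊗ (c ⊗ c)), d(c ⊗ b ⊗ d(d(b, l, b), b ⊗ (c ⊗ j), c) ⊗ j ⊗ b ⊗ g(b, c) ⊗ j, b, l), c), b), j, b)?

Descend into:  d((b ⊗ j) ⊗ b, j ⊗ j, b ⊗ (l ⊗ (j ⊗ b))) ⊗ d(h(l, l, j), c ⊗ b ⊗ b ⊗ c, j ⊗ b ⊗ j ⊗ j) ⊗ d(d(g(c, c), l ⊗ j, b ⊗ j ⊗ c ⊗ b), d(l ⊗ (j ⊗ (b ⊗ j)), c ⊗ j ⊗ b, c ⊗ (c ⊗ b)), (d(l, j, j) ⊗ (l ⊗ c)) ⊗ (c ⊗ c))
Simplify inside:  d((b ⊗ j) ⊗ b, j ⊗ j, b ⊗ (l ⊗ (j ⊗ b)))  →  d(b ⊗ b ⊗ j, j ⊗ j, b ⊗ b ⊗ j ⊗ l)
Canonicalize subterm:  d(h(l, l, j), c ⊗ b ⊗ b ⊗ c, j ⊗ b ⊗ j ⊗ j)  →  d(h(l, l, j), b ⊗ b ⊗ c ⊗ c, b ⊗ j ⊗ j ⊗ j)
Inside:  d(d(g(c, c), l ⊗ j, b ⊗ j ⊗ c ⊗ b), d(l ⊗ (j ⊗ (b ⊗ j)), c ⊗ j ⊗ b, c ⊗ (c ⊗ b)), (d(l, j, j) ⊗ (l ⊗ c)) ⊗ (c ⊗ c))  →  d(d(g(c, c), j ⊗ l, b ⊗ b ⊗ c ⊗ j), d(b ⊗ j ⊗ j ⊗ l, b ⊗ c ⊗ j, b ⊗ c ⊗ c), c ⊗ c ⊗ c ⊗ d(l, j, j) ⊗ l)
Sort:  d(b ⊗ b ⊗ j, j ⊗ j, b ⊗ b ⊗ j ⊗ l) ⊗ d(d(g(c, c), j ⊗ l, b ⊗ b ⊗ c ⊗ j), d(b ⊗ j ⊗ j ⊗ l, b ⊗ c ⊗ j, b ⊗ c ⊗ c), c ⊗ c ⊗ c ⊗ d(l, j, j) ⊗ l) ⊗ d(h(l, l, j), b ⊗ b ⊗ c ⊗ c, b ⊗ j ⊗ j ⊗ j)
Rebuild:  d(g(d(d(b ⊗ b ⊗ j, j ⊗ j, b ⊗ b ⊗ j ⊗ l) ⊗ d(d(g(c, c), j ⊗ l, b ⊗ b ⊗ c ⊗ j), d(b ⊗ j ⊗ j ⊗ l, b ⊗ c ⊗ j, b ⊗ c ⊗ c), c ⊗ c ⊗ c ⊗ d(l, j, j) ⊗ l) ⊗ d(h(l, l, j), b ⊗ b ⊗ c ⊗ c, b ⊗ j ⊗ j ⊗ j), d(b ⊗ b ⊗ c ⊗ d(d(b, l, b), b ⊗ c ⊗ j, c) ⊗ g(b, c) ⊗ j ⊗ j, b, l), c), b), j, b)

Answer: d(g(d(d(b ⊗ b ⊗ j, j ⊗ j, b ⊗ b ⊗ j ⊗ l) ⊗ d(d(g(c, c), j ⊗ l, b ⊗ b ⊗ c ⊗ j), d(b ⊗ j ⊗ j ⊗ l, b ⊗ c ⊗ j, b ⊗ c ⊗ c), c ⊗ c ⊗ c ⊗ d(l, j, j) ⊗ l) ⊗ d(h(l, l, j), b ⊗ b ⊗ c ⊗ c, b ⊗ j ⊗ j ⊗ j), d(b ⊗ b ⊗ c ⊗ d(d(b, l, b), b ⊗ c ⊗ j, c) ⊗ g(b, c) ⊗ j ⊗ j, b, l), c), b), j, b)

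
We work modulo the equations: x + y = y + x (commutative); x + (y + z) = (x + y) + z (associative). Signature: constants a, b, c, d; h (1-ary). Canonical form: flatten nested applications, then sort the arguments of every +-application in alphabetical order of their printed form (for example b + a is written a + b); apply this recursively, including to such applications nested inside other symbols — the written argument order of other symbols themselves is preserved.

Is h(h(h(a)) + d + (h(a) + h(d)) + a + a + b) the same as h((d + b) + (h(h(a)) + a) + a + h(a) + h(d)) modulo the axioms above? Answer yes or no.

Left:  h(h(h(a)) + d + (h(a) + h(d)) + a + a + b)
  Work inside:  h(h(a)) + d + (h(a) + h(d)) + a + a + b
  Flatten:  h(h(a)) + d + h(a) + h(d) + a + a + b
  Sort:  a + a + b + d + h(a) + h(d) + h(h(a))
  Reassemble:  h(a + a + b + d + h(a) + h(d) + h(h(a)))
Right:  h((d + b) + (h(h(a)) + a) + a + h(a) + h(d))
  Focus inside:  (d + b) + (h(h(a)) + a) + a + h(a) + h(d)
  Un-nest:  d + b + h(h(a)) + a + a + h(a) + h(d)
  Sort arguments:  a + a + b + d + h(a) + h(d) + h(h(a))
  Rebuild:  h(a + a + b + d + h(a) + h(d) + h(h(a)))

Answer: yes — both canonical forms are h(a + a + b + d + h(a) + h(d) + h(h(a)))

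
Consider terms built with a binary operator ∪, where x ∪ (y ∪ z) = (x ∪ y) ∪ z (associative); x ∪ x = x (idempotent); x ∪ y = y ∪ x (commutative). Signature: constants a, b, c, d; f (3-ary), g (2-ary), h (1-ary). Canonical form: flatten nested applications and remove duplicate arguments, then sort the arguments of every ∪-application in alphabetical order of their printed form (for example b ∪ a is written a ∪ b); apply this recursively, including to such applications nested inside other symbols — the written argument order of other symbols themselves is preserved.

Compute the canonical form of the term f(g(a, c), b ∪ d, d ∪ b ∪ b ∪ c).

Descend into:  d ∪ b ∪ b ∪ c
Idempotence:  drop duplicate b
Sort:  b ∪ c ∪ d
Reassemble:  f(g(a, c), b ∪ d, b ∪ c ∪ d)

Answer: f(g(a, c), b ∪ d, b ∪ c ∪ d)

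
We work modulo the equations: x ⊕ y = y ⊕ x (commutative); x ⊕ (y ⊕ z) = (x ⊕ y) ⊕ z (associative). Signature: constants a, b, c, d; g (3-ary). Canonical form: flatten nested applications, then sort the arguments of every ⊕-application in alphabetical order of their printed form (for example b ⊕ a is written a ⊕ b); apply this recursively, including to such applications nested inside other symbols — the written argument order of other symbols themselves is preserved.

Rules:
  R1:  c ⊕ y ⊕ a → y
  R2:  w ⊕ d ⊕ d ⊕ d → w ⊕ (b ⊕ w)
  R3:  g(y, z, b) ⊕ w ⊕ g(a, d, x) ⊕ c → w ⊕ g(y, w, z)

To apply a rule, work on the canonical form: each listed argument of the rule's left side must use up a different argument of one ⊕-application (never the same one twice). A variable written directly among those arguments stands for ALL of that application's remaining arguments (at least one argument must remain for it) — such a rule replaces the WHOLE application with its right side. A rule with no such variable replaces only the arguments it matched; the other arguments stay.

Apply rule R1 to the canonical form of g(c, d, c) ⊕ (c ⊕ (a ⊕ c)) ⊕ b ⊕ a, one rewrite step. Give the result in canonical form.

Answer: a ⊕ b ⊕ c ⊕ g(c, d, c)

Derivation:
Canonical form:  a ⊕ a ⊕ b ⊕ c ⊕ c ⊕ g(c, d, c)
R1 matches:  uses a, c;  y := a ⊕ b ⊕ c ⊕ g(c, d, c)
The extension variable absorbs all remaining arguments, so the whole application is rewritten.
Giving:  a ⊕ b ⊕ c ⊕ g(c, d, c)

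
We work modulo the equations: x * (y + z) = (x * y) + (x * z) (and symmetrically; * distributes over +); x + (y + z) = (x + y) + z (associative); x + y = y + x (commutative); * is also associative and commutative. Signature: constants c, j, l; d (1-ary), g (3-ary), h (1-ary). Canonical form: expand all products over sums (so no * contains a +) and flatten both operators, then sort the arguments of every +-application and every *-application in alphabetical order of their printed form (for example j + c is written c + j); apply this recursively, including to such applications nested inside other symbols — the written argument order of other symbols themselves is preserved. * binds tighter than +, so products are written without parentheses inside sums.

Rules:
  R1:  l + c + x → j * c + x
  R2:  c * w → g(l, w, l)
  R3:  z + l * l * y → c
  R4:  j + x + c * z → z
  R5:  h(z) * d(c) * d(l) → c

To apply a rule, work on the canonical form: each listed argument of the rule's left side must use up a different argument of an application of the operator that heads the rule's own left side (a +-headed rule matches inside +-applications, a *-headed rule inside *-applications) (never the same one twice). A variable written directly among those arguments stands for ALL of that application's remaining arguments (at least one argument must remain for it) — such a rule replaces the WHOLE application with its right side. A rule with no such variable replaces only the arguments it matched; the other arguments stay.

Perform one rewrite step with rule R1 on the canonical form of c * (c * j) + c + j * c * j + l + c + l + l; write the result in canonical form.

Canonical form:  c + c + c * c * j + c * j * j + l + l + l
R1 matches:  uses c, l;  x := c + c * c * j + c * j * j + l + l
The variable takes the whole remainder — replace the entire application.
Result:  c + c * c * j + c * j + c * j * j + l + l

Answer: c + c * c * j + c * j + c * j * j + l + l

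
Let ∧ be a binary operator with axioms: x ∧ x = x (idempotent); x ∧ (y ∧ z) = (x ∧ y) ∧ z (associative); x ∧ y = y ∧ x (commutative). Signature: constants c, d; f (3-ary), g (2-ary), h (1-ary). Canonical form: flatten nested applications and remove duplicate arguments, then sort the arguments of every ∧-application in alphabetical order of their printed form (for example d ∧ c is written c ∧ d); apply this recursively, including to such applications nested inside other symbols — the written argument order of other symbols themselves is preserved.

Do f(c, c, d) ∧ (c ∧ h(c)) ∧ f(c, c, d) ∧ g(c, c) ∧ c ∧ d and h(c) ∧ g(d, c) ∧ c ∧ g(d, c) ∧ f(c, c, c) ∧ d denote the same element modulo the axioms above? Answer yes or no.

Left:  f(c, c, d) ∧ (c ∧ h(c)) ∧ f(c, c, d) ∧ g(c, c) ∧ c ∧ d
  Merge nested applications:  f(c, c, d) ∧ c ∧ h(c) ∧ f(c, c, d) ∧ g(c, c) ∧ c ∧ d
  Idempotence:  drop duplicate f(c, c, d), c
  Sort:  c ∧ d ∧ f(c, c, d) ∧ g(c, c) ∧ h(c)
Right:  h(c) ∧ g(d, c) ∧ c ∧ g(d, c) ∧ f(c, c, c) ∧ d
  Drop duplicates:  drop duplicate g(d, c)
  Order the arguments:  c ∧ d ∧ f(c, c, c) ∧ g(d, c) ∧ h(c)

Answer: no — c ∧ d ∧ f(c, c, d) ∧ g(c, c) ∧ h(c) vs c ∧ d ∧ f(c, c, c) ∧ g(d, c) ∧ h(c)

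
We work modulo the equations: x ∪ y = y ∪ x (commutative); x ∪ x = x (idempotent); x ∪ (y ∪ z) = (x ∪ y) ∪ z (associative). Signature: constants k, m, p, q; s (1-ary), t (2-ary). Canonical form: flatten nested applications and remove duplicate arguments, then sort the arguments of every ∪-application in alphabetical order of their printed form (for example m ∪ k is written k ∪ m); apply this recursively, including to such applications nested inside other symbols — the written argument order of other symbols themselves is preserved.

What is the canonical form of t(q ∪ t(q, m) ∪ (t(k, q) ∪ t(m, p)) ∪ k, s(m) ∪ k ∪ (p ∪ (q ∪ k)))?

Answer: t(k ∪ q ∪ t(k, q) ∪ t(m, p) ∪ t(q, m), k ∪ p ∪ q ∪ s(m))

Derivation:
Work inside:  q ∪ t(q, m) ∪ (t(k, q) ∪ t(m, p)) ∪ k
Flatten:  q ∪ t(q, m) ∪ t(k, q) ∪ t(m, p) ∪ k
Sort:  k ∪ q ∪ t(k, q) ∪ t(m, p) ∪ t(q, m)
Rebuild:  t(k ∪ q ∪ t(k, q) ∪ t(m, p) ∪ t(q, m), k ∪ p ∪ q ∪ s(m))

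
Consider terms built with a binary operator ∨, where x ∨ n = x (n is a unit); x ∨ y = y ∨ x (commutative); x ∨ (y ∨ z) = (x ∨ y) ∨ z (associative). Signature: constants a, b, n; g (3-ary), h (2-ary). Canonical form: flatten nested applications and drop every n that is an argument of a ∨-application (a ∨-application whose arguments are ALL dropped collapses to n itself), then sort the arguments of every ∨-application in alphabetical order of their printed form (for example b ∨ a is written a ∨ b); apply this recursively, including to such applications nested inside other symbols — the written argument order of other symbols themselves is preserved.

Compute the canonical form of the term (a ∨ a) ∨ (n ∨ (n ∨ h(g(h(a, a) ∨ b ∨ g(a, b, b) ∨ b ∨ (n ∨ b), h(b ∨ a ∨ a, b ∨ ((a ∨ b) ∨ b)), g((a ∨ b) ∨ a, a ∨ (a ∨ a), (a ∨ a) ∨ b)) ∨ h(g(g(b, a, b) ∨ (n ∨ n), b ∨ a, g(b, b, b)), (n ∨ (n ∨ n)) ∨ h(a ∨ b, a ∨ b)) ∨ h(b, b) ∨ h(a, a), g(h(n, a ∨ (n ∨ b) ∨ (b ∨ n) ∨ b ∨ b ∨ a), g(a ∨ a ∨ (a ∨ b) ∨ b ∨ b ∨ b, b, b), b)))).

Answer: a ∨ a ∨ h(g(b ∨ b ∨ b ∨ g(a, b, b) ∨ h(a, a), h(a ∨ a ∨ b, a ∨ b ∨ b ∨ b), g(a ∨ a ∨ b, a ∨ a ∨ a, a ∨ a ∨ b)) ∨ h(a, a) ∨ h(b, b) ∨ h(g(g(b, a, b), a ∨ b, g(b, b, b)), h(a ∨ b, a ∨ b)), g(h(n, a ∨ a ∨ b ∨ b ∨ b ∨ b), g(a ∨ a ∨ a ∨ b ∨ b ∨ b ∨ b, b, b), b))

Derivation:
Merge nested applications:  a ∨ a ∨ n ∨ n ∨ h(g(h(a, a) ∨ b ∨ g(a, b, b) ∨ b ∨ (n ∨ b), h(b ∨ a ∨ a, b ∨ ((a ∨ b) ∨ b)), g((a ∨ b) ∨ a, a ∨ (a ∨ a), (a ∨ a) ∨ b)) ∨ h(g(g(b, a, b) ∨ (n ∨ n), b ∨ a, g(b, b, b)), (n ∨ (n ∨ n)) ∨ h(a ∨ b, a ∨ b)) ∨ h(b, b) ∨ h(a, a), g(h(n, a ∨ (n ∨ b) ∨ (b ∨ n) ∨ b ∨ b ∨ a), g(a ∨ a ∨ (a ∨ b) ∨ b ∨ b ∨ b, b, b), b))
Inside:  h(g(h(a, a) ∨ b ∨ g(a, b, b) ∨ b ∨ (n ∨ b), h(b ∨ a ∨ a, b ∨ ((a ∨ b) ∨ b)), g((a ∨ b) ∨ a, a ∨ (a ∨ a), (a ∨ a) ∨ b)) ∨ h(g(g(b, a, b) ∨ (n ∨ n), b ∨ a, g(b, b, b)), (n ∨ (n ∨ n)) ∨ h(a ∨ b, a ∨ b)) ∨ h(b, b) ∨ h(a, a), g(h(n, a ∨ (n ∨ b) ∨ (b ∨ n) ∨ b ∨ b ∨ a), g(a ∨ a ∨ (a ∨ b) ∨ b ∨ b ∨ b, b, b), b))  →  h(g(b ∨ b ∨ b ∨ g(a, b, b) ∨ h(a, a), h(a ∨ a ∨ b, a ∨ b ∨ b ∨ b), g(a ∨ a ∨ b, a ∨ a ∨ a, a ∨ a ∨ b)) ∨ h(a, a) ∨ h(b, b) ∨ h(g(g(b, a, b), a ∨ b, g(b, b, b)), h(a ∨ b, a ∨ b)), g(h(n, a ∨ a ∨ b ∨ b ∨ b ∨ b), g(a ∨ a ∨ a ∨ b ∨ b ∨ b ∨ b, b, b), b))
Unit:  drop n (×2)
Sort:  a ∨ a ∨ h(g(b ∨ b ∨ b ∨ g(a, b, b) ∨ h(a, a), h(a ∨ a ∨ b, a ∨ b ∨ b ∨ b), g(a ∨ a ∨ b, a ∨ a ∨ a, a ∨ a ∨ b)) ∨ h(a, a) ∨ h(b, b) ∨ h(g(g(b, a, b), a ∨ b, g(b, b, b)), h(a ∨ b, a ∨ b)), g(h(n, a ∨ a ∨ b ∨ b ∨ b ∨ b), g(a ∨ a ∨ a ∨ b ∨ b ∨ b ∨ b, b, b), b))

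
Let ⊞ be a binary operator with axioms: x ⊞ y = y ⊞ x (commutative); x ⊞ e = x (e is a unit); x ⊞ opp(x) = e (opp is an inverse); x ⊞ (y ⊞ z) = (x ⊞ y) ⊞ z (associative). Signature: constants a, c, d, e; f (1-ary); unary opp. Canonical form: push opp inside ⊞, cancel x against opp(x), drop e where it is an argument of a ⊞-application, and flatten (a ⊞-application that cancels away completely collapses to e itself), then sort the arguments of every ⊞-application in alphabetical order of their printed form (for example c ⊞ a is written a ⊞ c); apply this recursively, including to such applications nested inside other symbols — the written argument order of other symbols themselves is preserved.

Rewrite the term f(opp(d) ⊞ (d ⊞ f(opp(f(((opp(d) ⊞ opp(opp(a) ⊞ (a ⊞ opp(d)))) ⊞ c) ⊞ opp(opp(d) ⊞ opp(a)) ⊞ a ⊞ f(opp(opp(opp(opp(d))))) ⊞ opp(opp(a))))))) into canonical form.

Answer: f(f(opp(f(a ⊞ a ⊞ a ⊞ c ⊞ d ⊞ f(d)))))

Derivation:
Work inside:  opp(d) ⊞ (d ⊞ f(opp(f(((opp(d) ⊞ opp(opp(a) ⊞ (a ⊞ opp(d)))) ⊞ c) ⊞ opp(opp(d) ⊞ opp(a)) ⊞ a ⊞ f(opp(opp(opp(opp(d))))) ⊞ opp(opp(a))))))
Push opp inside:  distribute opp over ⊞ and collapse double opp
Cancel inverse pairs:  d cancels
Collect:  f(opp(f(a ⊞ a ⊞ a ⊞ c ⊞ d ⊞ f(d))))
Put back:  f(f(opp(f(a ⊞ a ⊞ a ⊞ c ⊞ d ⊞ f(d)))))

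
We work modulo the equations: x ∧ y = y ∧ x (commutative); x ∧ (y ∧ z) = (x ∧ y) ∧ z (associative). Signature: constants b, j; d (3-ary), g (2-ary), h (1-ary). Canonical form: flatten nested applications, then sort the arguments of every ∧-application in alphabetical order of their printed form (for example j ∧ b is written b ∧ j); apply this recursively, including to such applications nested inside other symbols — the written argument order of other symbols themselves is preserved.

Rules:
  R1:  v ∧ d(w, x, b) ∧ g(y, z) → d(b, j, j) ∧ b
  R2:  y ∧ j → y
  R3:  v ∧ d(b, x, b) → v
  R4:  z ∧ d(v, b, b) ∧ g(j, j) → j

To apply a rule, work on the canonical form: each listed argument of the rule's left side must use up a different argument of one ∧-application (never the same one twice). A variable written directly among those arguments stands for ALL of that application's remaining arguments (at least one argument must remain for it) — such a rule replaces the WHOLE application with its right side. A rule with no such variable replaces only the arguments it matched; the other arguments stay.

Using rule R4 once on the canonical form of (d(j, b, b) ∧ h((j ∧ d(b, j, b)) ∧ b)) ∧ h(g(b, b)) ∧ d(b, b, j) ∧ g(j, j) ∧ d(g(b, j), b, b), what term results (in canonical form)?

Canonical form:  d(b, b, j) ∧ d(g(b, j), b, b) ∧ d(j, b, b) ∧ g(j, j) ∧ h(b ∧ d(b, j, b) ∧ j) ∧ h(g(b, b))
Apply R4:  consuming d(g(b, j), b, b), g(j, j);  v := g(b, j), z := d(b, b, j) ∧ d(j, b, b) ∧ h(b ∧ d(b, j, b) ∧ j) ∧ h(g(b, b))
Every leftover argument binds to the variable; the entire application is replaced.
Result:  j

Answer: j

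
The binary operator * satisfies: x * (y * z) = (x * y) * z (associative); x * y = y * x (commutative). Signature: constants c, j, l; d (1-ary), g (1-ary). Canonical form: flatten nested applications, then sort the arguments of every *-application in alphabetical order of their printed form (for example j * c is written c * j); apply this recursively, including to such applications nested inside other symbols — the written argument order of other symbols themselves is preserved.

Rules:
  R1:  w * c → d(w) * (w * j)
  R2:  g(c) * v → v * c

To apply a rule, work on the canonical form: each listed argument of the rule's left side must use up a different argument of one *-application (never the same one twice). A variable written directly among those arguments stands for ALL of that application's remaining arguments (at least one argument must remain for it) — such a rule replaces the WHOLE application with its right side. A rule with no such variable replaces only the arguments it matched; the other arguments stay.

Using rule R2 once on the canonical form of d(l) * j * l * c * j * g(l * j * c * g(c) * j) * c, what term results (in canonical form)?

Canonical form:  c * c * d(l) * g(c * g(c) * j * j * l) * j * j * l
Match R2:  consume g(c);  v := c * j * j * l
The extension variable absorbs all remaining arguments, so the whole application is rewritten.
Giving:  c * c * d(l) * g(c * c * j * j * l) * j * j * l

Answer: c * c * d(l) * g(c * c * j * j * l) * j * j * l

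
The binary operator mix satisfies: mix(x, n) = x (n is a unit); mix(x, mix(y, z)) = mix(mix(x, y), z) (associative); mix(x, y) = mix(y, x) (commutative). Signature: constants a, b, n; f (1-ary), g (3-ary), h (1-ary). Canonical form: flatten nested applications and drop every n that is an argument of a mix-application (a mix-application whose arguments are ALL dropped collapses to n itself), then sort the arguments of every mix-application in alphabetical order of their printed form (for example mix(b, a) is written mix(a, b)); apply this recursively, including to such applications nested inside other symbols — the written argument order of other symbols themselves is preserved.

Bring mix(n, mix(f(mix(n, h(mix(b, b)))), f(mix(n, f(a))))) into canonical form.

Answer: mix(f(f(a)), f(h(mix(b, b))))

Derivation:
Flatten:  mix(n, f(mix(n, h(mix(b, b)))), f(mix(n, f(a))))
Canonicalize subterm:  f(mix(n, h(mix(b, b))))  →  f(h(mix(b, b)))
Simplify inside:  f(mix(n, f(a)))  →  f(f(a))
Units out:  drop n
Order the arguments:  mix(f(f(a)), f(h(mix(b, b))))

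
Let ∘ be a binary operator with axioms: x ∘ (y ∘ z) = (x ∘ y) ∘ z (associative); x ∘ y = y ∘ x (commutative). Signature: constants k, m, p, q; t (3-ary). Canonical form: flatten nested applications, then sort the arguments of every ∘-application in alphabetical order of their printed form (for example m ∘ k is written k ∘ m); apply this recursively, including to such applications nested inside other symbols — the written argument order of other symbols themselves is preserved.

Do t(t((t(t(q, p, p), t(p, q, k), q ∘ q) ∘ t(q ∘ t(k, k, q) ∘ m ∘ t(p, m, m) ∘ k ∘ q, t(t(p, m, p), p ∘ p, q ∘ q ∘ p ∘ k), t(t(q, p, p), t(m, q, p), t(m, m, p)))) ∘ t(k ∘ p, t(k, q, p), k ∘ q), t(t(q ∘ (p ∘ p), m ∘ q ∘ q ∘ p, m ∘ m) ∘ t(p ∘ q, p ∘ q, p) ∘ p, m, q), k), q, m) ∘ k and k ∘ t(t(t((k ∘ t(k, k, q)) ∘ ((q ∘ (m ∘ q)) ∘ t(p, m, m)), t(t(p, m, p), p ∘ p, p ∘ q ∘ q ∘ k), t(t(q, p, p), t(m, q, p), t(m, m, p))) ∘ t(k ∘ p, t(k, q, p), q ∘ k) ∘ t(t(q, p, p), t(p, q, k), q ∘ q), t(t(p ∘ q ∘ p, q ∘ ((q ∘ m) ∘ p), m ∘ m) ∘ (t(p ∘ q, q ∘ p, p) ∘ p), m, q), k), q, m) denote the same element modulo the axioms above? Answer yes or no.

Left:  t(t((t(t(q, p, p), t(p, q, k), q ∘ q) ∘ t(q ∘ t(k, k, q) ∘ m ∘ t(p, m, m) ∘ k ∘ q, t(t(p, m, p), p ∘ p, q ∘ q ∘ p ∘ k), t(t(q, p, p), t(m, q, p), t(m, m, p)))) ∘ t(k ∘ p, t(k, q, p), k ∘ q), t(t(q ∘ (p ∘ p), m ∘ q ∘ q ∘ p, m ∘ m) ∘ t(p ∘ q, p ∘ q, p) ∘ p, m, q), k), q, m) ∘ k
  Simplify inside:  t(t((t(t(q, p, p), t(p, q, k), q ∘ q) ∘ t(q ∘ t(k, k, q) ∘ m ∘ t(p, m, m) ∘ k ∘ q, t(t(p, m, p), p ∘ p, q ∘ q ∘ p ∘ k), t(t(q, p, p), t(m, q, p), t(m, m, p)))) ∘ t(k ∘ p, t(k, q, p), k ∘ q), t(t(q ∘ (p ∘ p), m ∘ q ∘ q ∘ p, m ∘ m) ∘ t(p ∘ q, p ∘ q, p) ∘ p, m, q), k), q, m)  →  t(t(t(k ∘ m ∘ q ∘ q ∘ t(k, k, q) ∘ t(p, m, m), t(t(p, m, p), p ∘ p, k ∘ p ∘ q ∘ q), t(t(q, p, p), t(m, q, p), t(m, m, p))) ∘ t(k ∘ p, t(k, q, p), k ∘ q) ∘ t(t(q, p, p), t(p, q, k), q ∘ q), t(p ∘ t(p ∘ p ∘ q, m ∘ p ∘ q ∘ q, m ∘ m) ∘ t(p ∘ q, p ∘ q, p), m, q), k), q, m)
  Order the arguments:  k ∘ t(t(t(k ∘ m ∘ q ∘ q ∘ t(k, k, q) ∘ t(p, m, m), t(t(p, m, p), p ∘ p, k ∘ p ∘ q ∘ q), t(t(q, p, p), t(m, q, p), t(m, m, p))) ∘ t(k ∘ p, t(k, q, p), k ∘ q) ∘ t(t(q, p, p), t(p, q, k), q ∘ q), t(p ∘ t(p ∘ p ∘ q, m ∘ p ∘ q ∘ q, m ∘ m) ∘ t(p ∘ q, p ∘ q, p), m, q), k), q, m)
Right:  k ∘ t(t(t((k ∘ t(k, k, q)) ∘ ((q ∘ (m ∘ q)) ∘ t(p, m, m)), t(t(p, m, p), p ∘ p, p ∘ q ∘ q ∘ k), t(t(q, p, p), t(m, q, p), t(m, m, p))) ∘ t(k ∘ p, t(k, q, p), q ∘ k) ∘ t(t(q, p, p), t(p, q, k), q ∘ q), t(t(p ∘ q ∘ p, q ∘ ((q ∘ m) ∘ p), m ∘ m) ∘ (t(p ∘ q, q ∘ p, p) ∘ p), m, q), k), q, m)
  Inside:  t(t(t((k ∘ t(k, k, q)) ∘ ((q ∘ (m ∘ q)) ∘ t(p, m, m)), t(t(p, m, p), p ∘ p, p ∘ q ∘ q ∘ k), t(t(q, p, p), t(m, q, p), t(m, m, p))) ∘ t(k ∘ p, t(k, q, p), q ∘ k) ∘ t(t(q, p, p), t(p, q, k), q ∘ q), t(t(p ∘ q ∘ p, q ∘ ((q ∘ m) ∘ p), m ∘ m) ∘ (t(p ∘ q, q ∘ p, p) ∘ p), m, q), k), q, m)  →  t(t(t(k ∘ m ∘ q ∘ q ∘ t(k, k, q) ∘ t(p, m, m), t(t(p, m, p), p ∘ p, k ∘ p ∘ q ∘ q), t(t(q, p, p), t(m, q, p), t(m, m, p))) ∘ t(k ∘ p, t(k, q, p), k ∘ q) ∘ t(t(q, p, p), t(p, q, k), q ∘ q), t(p ∘ t(p ∘ p ∘ q, m ∘ p ∘ q ∘ q, m ∘ m) ∘ t(p ∘ q, p ∘ q, p), m, q), k), q, m)
  Sort arguments:  k ∘ t(t(t(k ∘ m ∘ q ∘ q ∘ t(k, k, q) ∘ t(p, m, m), t(t(p, m, p), p ∘ p, k ∘ p ∘ q ∘ q), t(t(q, p, p), t(m, q, p), t(m, m, p))) ∘ t(k ∘ p, t(k, q, p), k ∘ q) ∘ t(t(q, p, p), t(p, q, k), q ∘ q), t(p ∘ t(p ∘ p ∘ q, m ∘ p ∘ q ∘ q, m ∘ m) ∘ t(p ∘ q, p ∘ q, p), m, q), k), q, m)

Answer: yes — both canonical forms are k ∘ t(t(t(k ∘ m ∘ q ∘ q ∘ t(k, k, q) ∘ t(p, m, m), t(t(p, m, p), p ∘ p, k ∘ p ∘ q ∘ q), t(t(q, p, p), t(m, q, p), t(m, m, p))) ∘ t(k ∘ p, t(k, q, p), k ∘ q) ∘ t(t(q, p, p), t(p, q, k), q ∘ q), t(p ∘ t(p ∘ p ∘ q, m ∘ p ∘ q ∘ q, m ∘ m) ∘ t(p ∘ q, p ∘ q, p), m, q), k), q, m)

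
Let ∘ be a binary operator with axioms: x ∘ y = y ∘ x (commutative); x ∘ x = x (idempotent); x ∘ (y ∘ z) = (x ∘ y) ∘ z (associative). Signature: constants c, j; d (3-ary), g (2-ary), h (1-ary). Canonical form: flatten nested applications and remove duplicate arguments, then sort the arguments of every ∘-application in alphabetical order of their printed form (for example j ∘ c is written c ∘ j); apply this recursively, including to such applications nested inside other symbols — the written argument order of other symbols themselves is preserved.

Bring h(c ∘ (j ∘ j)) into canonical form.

Answer: h(c ∘ j)

Derivation:
Descend into:  c ∘ (j ∘ j)
Un-nest:  c ∘ j ∘ j
Idempotence:  drop duplicate j
Sort arguments:  c ∘ j
Put back:  h(c ∘ j)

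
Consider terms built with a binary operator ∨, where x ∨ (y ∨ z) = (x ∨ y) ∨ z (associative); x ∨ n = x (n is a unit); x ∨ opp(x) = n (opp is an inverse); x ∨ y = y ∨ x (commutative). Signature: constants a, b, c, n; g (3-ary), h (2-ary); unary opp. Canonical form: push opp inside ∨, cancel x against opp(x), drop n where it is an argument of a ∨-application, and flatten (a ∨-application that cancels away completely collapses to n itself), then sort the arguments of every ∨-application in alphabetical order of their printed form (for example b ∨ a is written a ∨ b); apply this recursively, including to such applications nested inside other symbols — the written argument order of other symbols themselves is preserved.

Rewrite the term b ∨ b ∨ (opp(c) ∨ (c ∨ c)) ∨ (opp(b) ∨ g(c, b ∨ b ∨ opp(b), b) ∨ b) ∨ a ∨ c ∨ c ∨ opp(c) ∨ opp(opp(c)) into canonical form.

Push opp inside:  distribute opp over ∨ and collapse double opp
Collect:  b ∨ b ∨ c ∨ c ∨ c ∨ g(c, b, b) ∨ a
Sort:  a ∨ b ∨ b ∨ c ∨ c ∨ c ∨ g(c, b, b)

Answer: a ∨ b ∨ b ∨ c ∨ c ∨ c ∨ g(c, b, b)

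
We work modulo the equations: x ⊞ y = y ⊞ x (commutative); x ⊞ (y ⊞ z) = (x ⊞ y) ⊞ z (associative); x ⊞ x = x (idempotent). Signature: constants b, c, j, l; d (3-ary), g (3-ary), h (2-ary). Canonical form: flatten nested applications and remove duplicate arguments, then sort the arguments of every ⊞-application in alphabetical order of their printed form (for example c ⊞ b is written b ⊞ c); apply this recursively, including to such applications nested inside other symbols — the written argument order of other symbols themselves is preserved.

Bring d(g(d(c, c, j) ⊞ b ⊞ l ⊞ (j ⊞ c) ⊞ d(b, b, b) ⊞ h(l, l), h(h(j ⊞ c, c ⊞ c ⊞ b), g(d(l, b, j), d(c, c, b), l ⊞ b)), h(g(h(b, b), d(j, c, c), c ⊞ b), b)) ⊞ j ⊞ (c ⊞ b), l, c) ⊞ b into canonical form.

Canonicalize subterm:  d(g(d(c, c, j) ⊞ b ⊞ l ⊞ (j ⊞ c) ⊞ d(b, b, b) ⊞ h(l, l), h(h(j ⊞ c, c ⊞ c ⊞ b), g(d(l, b, j), d(c, c, b), l ⊞ b)), h(g(h(b, b), d(j, c, c), c ⊞ b), b)) ⊞ j ⊞ (c ⊞ b), l, c)  →  d(b ⊞ c ⊞ g(b ⊞ c ⊞ d(b, b, b) ⊞ d(c, c, j) ⊞ h(l, l) ⊞ j ⊞ l, h(h(c ⊞ j, b ⊞ c), g(d(l, b, j), d(c, c, b), b ⊞ l)), h(g(h(b, b), d(j, c, c), b ⊞ c), b)) ⊞ j, l, c)
Order the arguments:  b ⊞ d(b ⊞ c ⊞ g(b ⊞ c ⊞ d(b, b, b) ⊞ d(c, c, j) ⊞ h(l, l) ⊞ j ⊞ l, h(h(c ⊞ j, b ⊞ c), g(d(l, b, j), d(c, c, b), b ⊞ l)), h(g(h(b, b), d(j, c, c), b ⊞ c), b)) ⊞ j, l, c)

Answer: b ⊞ d(b ⊞ c ⊞ g(b ⊞ c ⊞ d(b, b, b) ⊞ d(c, c, j) ⊞ h(l, l) ⊞ j ⊞ l, h(h(c ⊞ j, b ⊞ c), g(d(l, b, j), d(c, c, b), b ⊞ l)), h(g(h(b, b), d(j, c, c), b ⊞ c), b)) ⊞ j, l, c)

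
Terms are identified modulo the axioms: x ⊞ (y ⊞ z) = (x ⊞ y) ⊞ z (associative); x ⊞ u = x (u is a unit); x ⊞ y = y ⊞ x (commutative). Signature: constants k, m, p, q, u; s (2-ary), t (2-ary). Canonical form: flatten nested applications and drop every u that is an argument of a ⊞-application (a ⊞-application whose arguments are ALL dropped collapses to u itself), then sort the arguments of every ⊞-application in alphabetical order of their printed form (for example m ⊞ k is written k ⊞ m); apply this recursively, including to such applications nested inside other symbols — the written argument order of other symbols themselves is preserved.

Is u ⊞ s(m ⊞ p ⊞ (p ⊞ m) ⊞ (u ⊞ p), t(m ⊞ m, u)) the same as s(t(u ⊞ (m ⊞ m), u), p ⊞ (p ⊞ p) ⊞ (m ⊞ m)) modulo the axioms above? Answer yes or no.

Left:  u ⊞ s(m ⊞ p ⊞ (p ⊞ m) ⊞ (u ⊞ p), t(m ⊞ m, u))
  Inside:  s(m ⊞ p ⊞ (p ⊞ m) ⊞ (u ⊞ p), t(m ⊞ m, u))  →  s(m ⊞ m ⊞ p ⊞ p ⊞ p, t(m ⊞ m, u))
  Units out:  drop u
  Sort arguments:  s(m ⊞ m ⊞ p ⊞ p ⊞ p, t(m ⊞ m, u))
Right:  s(t(u ⊞ (m ⊞ m), u), p ⊞ (p ⊞ p) ⊞ (m ⊞ m))
  Descend into:  p ⊞ (p ⊞ p) ⊞ (m ⊞ m)
  Flatten:  p ⊞ p ⊞ p ⊞ m ⊞ m
  Sort:  m ⊞ m ⊞ p ⊞ p ⊞ p
  Put back:  s(t(m ⊞ m, u), m ⊞ m ⊞ p ⊞ p ⊞ p)

Answer: no — s(m ⊞ m ⊞ p ⊞ p ⊞ p, t(m ⊞ m, u)) vs s(t(m ⊞ m, u), m ⊞ m ⊞ p ⊞ p ⊞ p)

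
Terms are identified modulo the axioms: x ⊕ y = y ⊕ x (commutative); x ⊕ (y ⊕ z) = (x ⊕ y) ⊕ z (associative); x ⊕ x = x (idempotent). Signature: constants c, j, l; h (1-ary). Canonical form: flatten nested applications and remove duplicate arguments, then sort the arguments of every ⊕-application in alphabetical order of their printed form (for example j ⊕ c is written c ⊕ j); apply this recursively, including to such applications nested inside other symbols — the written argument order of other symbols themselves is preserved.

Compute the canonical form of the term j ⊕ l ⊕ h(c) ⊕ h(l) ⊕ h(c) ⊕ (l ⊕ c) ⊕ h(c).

Un-nest:  j ⊕ l ⊕ h(c) ⊕ h(l) ⊕ h(c) ⊕ l ⊕ c ⊕ h(c)
Deduplicate:  drop duplicate h(c), l, h(c)
Sort arguments:  c ⊕ h(c) ⊕ h(l) ⊕ j ⊕ l

Answer: c ⊕ h(c) ⊕ h(l) ⊕ j ⊕ l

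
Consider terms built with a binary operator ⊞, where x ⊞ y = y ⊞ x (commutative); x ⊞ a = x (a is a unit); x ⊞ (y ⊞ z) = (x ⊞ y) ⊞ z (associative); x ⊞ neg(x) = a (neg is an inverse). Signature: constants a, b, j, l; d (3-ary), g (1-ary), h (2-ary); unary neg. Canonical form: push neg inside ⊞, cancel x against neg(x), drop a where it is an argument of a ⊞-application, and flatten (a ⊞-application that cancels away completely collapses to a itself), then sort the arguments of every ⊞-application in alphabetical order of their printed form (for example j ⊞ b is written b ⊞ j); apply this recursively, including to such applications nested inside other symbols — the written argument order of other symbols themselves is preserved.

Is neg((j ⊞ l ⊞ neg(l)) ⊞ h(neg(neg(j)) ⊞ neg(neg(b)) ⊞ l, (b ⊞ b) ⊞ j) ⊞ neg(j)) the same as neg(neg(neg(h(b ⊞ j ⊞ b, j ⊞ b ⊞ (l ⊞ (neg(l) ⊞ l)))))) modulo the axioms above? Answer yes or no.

Answer: no — neg(h(b ⊞ j ⊞ l, b ⊞ b ⊞ j)) vs neg(h(b ⊞ b ⊞ j, b ⊞ j ⊞ l))

Derivation:
Left:  neg((j ⊞ l ⊞ neg(l)) ⊞ h(neg(neg(j)) ⊞ neg(neg(b)) ⊞ l, (b ⊞ b) ⊞ j) ⊞ neg(j))
  Push neg inside:  distribute neg over ⊞ and collapse double neg
  Cancel inverse pairs:  j cancels; l cancels
  Combine occurrences:  neg(h(b ⊞ j ⊞ l, b ⊞ b ⊞ j))
Right:  neg(neg(neg(h(b ⊞ j ⊞ b, j ⊞ b ⊞ (l ⊞ (neg(l) ⊞ l))))))
  Push neg inside:  distribute neg over ⊞ and collapse double neg
  Collect:  neg(h(b ⊞ b ⊞ j, b ⊞ j ⊞ l))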